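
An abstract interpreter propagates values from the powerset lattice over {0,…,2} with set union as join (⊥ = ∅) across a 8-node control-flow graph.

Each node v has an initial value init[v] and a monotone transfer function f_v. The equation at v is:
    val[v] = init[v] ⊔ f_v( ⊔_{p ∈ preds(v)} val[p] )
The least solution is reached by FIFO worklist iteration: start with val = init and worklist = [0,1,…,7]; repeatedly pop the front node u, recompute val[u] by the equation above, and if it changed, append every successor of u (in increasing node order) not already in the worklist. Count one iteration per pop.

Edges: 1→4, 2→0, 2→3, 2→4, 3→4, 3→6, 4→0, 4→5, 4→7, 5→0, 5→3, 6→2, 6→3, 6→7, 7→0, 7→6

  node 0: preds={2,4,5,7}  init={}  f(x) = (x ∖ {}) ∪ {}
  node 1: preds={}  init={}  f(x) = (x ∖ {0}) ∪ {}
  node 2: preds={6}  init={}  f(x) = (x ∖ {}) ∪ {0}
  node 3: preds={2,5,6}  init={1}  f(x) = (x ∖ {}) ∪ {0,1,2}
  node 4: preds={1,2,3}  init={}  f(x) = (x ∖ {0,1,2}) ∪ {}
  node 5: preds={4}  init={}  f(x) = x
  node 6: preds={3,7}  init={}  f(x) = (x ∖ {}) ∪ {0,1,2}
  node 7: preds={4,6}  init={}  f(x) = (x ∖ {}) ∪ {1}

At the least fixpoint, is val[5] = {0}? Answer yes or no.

no

Iteration log — 14 steps:
  step 1. node 0  ⊔preds={}  new={}  stable
  step 2. node 1  ⊔preds={}  new={}  stable
  step 3. node 2  ⊔preds={}  new={0}  old={}  +wl: 0
  step 4. node 3  ⊔preds={0}  new={0,1,2}  old={1}  +wl: 
  step 5. node 4  ⊔preds={0,1,2}  new={}  stable
  step 6. node 5  ⊔preds={}  new={}  stable
  step 7. node 6  ⊔preds={0,1,2}  new={0,1,2}  old={}  +wl: 2,3
  step 8. node 7  ⊔preds={0,1,2}  new={0,1,2}  old={}  +wl: 6
  step 9. node 0  ⊔preds={0,1,2}  new={0,1,2}  old={}  +wl: 
  step 10. node 2  ⊔preds={0,1,2}  new={0,1,2}  old={0}  +wl: 0,4
  step 11. node 3  ⊔preds={0,1,2}  new={0,1,2}  stable
  step 12. node 6  ⊔preds={0,1,2}  new={0,1,2}  stable
  step 13. node 0  ⊔preds={0,1,2}  new={0,1,2}  stable
  step 14. node 4  ⊔preds={0,1,2}  new={}  stable

Least fixpoint reached:
  node 0: {0,1,2}
  node 1: {}
  node 2: {0,1,2}
  node 3: {0,1,2}
  node 4: {}
  node 5: {}
  node 6: {0,1,2}
  node 7: {0,1,2}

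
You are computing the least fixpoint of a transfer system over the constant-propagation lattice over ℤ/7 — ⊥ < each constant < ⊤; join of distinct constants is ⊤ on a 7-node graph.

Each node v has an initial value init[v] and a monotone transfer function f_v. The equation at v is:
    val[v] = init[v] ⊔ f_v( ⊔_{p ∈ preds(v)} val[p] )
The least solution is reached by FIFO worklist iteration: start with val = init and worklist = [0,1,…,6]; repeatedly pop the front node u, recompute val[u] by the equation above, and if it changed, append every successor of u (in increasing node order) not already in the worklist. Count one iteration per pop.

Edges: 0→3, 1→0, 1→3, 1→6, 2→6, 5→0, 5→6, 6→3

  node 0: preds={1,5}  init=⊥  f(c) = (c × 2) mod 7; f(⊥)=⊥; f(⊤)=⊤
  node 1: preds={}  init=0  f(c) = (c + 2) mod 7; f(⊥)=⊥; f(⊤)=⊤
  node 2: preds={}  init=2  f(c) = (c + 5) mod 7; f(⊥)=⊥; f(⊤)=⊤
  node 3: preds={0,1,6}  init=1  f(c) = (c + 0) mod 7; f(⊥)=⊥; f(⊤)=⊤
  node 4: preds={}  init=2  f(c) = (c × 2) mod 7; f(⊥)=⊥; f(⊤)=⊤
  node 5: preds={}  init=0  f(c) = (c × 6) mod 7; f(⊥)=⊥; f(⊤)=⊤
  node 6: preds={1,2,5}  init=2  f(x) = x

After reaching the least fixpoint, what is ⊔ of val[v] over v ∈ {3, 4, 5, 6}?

⊤

Worklist (8 pops):
  #1 pop 0: in=0 → 0 (was ⊥); enqueue []
  #2 pop 1: in=⊥ → 0 (no change)
  #3 pop 2: in=⊥ → 2 (no change)
  #4 pop 3: in=⊤ → ⊤ (was 1); enqueue []
  #5 pop 4: in=⊥ → 2 (no change)
  #6 pop 5: in=⊥ → 0 (no change)
  #7 pop 6: in=⊤ → ⊤ (was 2); enqueue [3]
  #8 pop 3: in=⊤ → ⊤ (no change)

Fixpoint:
  val[0] = 0
  val[1] = 0
  val[2] = 2
  val[3] = ⊤
  val[4] = 2
  val[5] = 0
  val[6] = ⊤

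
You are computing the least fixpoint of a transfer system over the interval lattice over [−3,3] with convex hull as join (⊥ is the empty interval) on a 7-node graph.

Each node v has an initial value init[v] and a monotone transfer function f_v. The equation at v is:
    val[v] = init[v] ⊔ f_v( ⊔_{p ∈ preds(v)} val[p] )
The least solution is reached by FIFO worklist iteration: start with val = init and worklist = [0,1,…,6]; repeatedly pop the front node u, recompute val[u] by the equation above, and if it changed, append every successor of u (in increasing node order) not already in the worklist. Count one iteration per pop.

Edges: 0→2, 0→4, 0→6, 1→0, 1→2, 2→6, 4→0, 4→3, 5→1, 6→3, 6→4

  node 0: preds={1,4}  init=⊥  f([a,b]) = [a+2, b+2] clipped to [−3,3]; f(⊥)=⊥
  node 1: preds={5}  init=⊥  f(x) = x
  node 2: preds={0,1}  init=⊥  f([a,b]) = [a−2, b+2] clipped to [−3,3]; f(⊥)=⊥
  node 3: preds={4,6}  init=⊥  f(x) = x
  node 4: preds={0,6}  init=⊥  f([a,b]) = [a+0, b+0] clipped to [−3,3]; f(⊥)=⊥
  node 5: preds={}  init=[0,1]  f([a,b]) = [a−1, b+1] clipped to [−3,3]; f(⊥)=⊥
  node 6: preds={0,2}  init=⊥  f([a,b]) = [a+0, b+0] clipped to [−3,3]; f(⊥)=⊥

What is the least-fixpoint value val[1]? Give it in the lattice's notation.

[0,1]

Worklist (17 pops):
  #1 pop 0: in=⊥ → ⊥ (no change)
  #2 pop 1: in=[0,1] → [0,1] (was ⊥); enqueue [0]
  #3 pop 2: in=[0,1] → [-2,3] (was ⊥); enqueue []
  #4 pop 3: in=⊥ → ⊥ (no change)
  #5 pop 4: in=⊥ → ⊥ (no change)
  #6 pop 5: in=⊥ → [0,1] (no change)
  #7 pop 6: in=[-2,3] → [-2,3] (was ⊥); enqueue [3,4]
  #8 pop 0: in=[0,1] → [2,3] (was ⊥); enqueue [2,6]
  #9 pop 3: in=[-2,3] → [-2,3] (was ⊥); enqueue []
  #10 pop 4: in=[-2,3] → [-2,3] (was ⊥); enqueue [0,3]
  #11 pop 2: in=[0,3] → [-2,3] (no change)
  #12 pop 6: in=[-2,3] → [-2,3] (no change)
  #13 pop 0: in=[-2,3] → [0,3] (was [2,3]); enqueue [2,4,6]
  #14 pop 3: in=[-2,3] → [-2,3] (no change)
  #15 pop 2: in=[0,3] → [-2,3] (no change)
  #16 pop 4: in=[-2,3] → [-2,3] (no change)
  #17 pop 6: in=[-2,3] → [-2,3] (no change)

Fixpoint:
  val[0] = [0,3]
  val[1] = [0,1]
  val[2] = [-2,3]
  val[3] = [-2,3]
  val[4] = [-2,3]
  val[5] = [0,1]
  val[6] = [-2,3]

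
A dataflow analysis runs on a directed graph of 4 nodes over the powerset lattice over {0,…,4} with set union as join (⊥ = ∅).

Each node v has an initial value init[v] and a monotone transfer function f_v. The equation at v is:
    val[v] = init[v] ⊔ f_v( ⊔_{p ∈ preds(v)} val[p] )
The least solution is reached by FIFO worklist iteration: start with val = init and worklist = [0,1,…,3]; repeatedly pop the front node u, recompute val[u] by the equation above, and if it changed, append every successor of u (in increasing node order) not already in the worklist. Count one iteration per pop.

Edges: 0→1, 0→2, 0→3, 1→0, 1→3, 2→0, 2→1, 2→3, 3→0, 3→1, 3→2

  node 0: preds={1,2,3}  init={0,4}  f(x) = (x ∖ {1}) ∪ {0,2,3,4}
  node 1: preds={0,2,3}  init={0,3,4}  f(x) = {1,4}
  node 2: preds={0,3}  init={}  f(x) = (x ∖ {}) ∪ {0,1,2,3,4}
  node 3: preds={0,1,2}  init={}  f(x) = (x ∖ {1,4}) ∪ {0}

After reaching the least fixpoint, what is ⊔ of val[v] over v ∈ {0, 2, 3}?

Iteration log — 7 steps:
  step 1. node 0  ⊔preds={0,3,4}  new={0,2,3,4}  old={0,4}  +wl: 
  step 2. node 1  ⊔preds={0,2,3,4}  new={0,1,3,4}  old={0,3,4}  +wl: 0
  step 3. node 2  ⊔preds={0,2,3,4}  new={0,1,2,3,4}  old={}  +wl: 1
  step 4. node 3  ⊔preds={0,1,2,3,4}  new={0,2,3}  old={}  +wl: 2
  step 5. node 0  ⊔preds={0,1,2,3,4}  new={0,2,3,4}  stable
  step 6. node 1  ⊔preds={0,1,2,3,4}  new={0,1,3,4}  stable
  step 7. node 2  ⊔preds={0,2,3,4}  new={0,1,2,3,4}  stable

Least fixpoint reached:
  node 0: {0,2,3,4}
  node 1: {0,1,3,4}
  node 2: {0,1,2,3,4}
  node 3: {0,2,3}

{0,1,2,3,4}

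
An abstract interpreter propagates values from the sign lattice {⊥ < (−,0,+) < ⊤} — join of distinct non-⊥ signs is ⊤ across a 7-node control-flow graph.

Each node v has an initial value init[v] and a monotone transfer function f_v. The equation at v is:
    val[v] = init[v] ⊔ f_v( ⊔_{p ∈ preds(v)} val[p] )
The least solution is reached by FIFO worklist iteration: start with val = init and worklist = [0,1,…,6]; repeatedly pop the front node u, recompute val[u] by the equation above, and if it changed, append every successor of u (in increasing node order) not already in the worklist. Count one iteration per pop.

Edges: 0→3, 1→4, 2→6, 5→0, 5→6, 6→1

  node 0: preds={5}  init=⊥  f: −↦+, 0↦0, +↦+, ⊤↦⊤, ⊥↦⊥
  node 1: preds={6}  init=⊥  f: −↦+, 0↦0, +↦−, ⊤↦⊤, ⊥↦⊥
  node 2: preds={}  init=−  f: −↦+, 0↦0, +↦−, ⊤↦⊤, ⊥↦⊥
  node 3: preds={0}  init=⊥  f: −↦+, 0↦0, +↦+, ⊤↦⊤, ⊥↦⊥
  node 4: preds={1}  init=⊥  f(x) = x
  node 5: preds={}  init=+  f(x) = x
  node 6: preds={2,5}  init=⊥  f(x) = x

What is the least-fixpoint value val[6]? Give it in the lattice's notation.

Iteration log — 9 steps:
  step 1. node 0  ⊔preds=+  new=+  old=⊥  +wl: 
  step 2. node 1  ⊔preds=⊥  new=⊥  stable
  step 3. node 2  ⊔preds=⊥  new=−  stable
  step 4. node 3  ⊔preds=+  new=+  old=⊥  +wl: 
  step 5. node 4  ⊔preds=⊥  new=⊥  stable
  step 6. node 5  ⊔preds=⊥  new=+  stable
  step 7. node 6  ⊔preds=⊤  new=⊤  old=⊥  +wl: 1
  step 8. node 1  ⊔preds=⊤  new=⊤  old=⊥  +wl: 4
  step 9. node 4  ⊔preds=⊤  new=⊤  old=⊥  +wl: 

Least fixpoint reached:
  node 0: +
  node 1: ⊤
  node 2: −
  node 3: +
  node 4: ⊤
  node 5: +
  node 6: ⊤

⊤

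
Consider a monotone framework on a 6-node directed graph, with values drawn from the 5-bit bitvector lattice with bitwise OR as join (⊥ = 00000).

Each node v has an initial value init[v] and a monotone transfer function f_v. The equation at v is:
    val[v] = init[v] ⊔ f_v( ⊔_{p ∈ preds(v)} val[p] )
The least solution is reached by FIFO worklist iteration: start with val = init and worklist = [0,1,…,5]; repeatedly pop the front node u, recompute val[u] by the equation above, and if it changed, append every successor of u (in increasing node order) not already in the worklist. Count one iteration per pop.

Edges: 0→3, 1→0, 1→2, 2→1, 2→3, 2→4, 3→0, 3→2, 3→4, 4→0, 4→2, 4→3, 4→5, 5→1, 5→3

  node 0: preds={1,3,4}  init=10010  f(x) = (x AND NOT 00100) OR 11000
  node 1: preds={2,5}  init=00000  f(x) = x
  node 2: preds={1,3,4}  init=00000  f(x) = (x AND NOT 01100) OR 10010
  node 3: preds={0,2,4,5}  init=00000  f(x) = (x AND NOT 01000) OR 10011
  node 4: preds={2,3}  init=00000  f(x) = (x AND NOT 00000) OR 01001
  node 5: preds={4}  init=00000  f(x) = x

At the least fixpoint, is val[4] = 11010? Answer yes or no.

Trace (12 dequeues):
  [1] u=0 | in 00000 | out 11010 | prev 10010 | push {}
  [2] u=1 | in 00000 | out 00000 | ==
  [3] u=2 | in 00000 | out 10010 | prev 00000 | push {1}
  [4] u=3 | in 11010 | out 10011 | prev 00000 | push {0,2}
  [5] u=4 | in 10011 | out 11011 | prev 00000 | push {3}
  [6] u=5 | in 11011 | out 11011 | prev 00000 | push {}
  [7] u=1 | in 11011 | out 11011 | prev 00000 | push {}
  [8] u=0 | in 11011 | out 11011 | prev 11010 | push {}
  [9] u=2 | in 11011 | out 10011 | prev 10010 | push {1,4}
  [10] u=3 | in 11011 | out 10011 | ==
  [11] u=1 | in 11011 | out 11011 | ==
  [12] u=4 | in 10011 | out 11011 | ==

Converged values:
  [0] 11011
  [1] 11011
  [2] 10011
  [3] 10011
  [4] 11011
  [5] 11011

no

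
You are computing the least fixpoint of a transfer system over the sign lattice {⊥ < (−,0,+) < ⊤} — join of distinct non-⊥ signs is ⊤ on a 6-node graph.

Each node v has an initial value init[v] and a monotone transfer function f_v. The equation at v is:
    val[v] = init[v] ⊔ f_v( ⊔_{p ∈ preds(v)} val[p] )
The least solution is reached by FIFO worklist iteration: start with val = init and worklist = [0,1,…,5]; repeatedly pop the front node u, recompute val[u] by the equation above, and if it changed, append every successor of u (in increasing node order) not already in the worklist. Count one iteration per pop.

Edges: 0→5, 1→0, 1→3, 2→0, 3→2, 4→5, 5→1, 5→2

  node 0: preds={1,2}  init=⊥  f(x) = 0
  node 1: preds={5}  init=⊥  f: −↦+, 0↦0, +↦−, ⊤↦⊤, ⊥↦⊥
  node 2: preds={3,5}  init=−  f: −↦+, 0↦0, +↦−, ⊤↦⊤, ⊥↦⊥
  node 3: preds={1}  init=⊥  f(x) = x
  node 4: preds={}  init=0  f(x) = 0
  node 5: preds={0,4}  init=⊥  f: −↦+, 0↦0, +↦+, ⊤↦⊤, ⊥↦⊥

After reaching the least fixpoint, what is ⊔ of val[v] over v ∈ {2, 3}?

Iteration log — 11 steps:
  step 1. node 0  ⊔preds=−  new=0  old=⊥  +wl: 
  step 2. node 1  ⊔preds=⊥  new=⊥  stable
  step 3. node 2  ⊔preds=⊥  new=−  stable
  step 4. node 3  ⊔preds=⊥  new=⊥  stable
  step 5. node 4  ⊔preds=⊥  new=0  stable
  step 6. node 5  ⊔preds=0  new=0  old=⊥  +wl: 1,2
  step 7. node 1  ⊔preds=0  new=0  old=⊥  +wl: 0,3
  step 8. node 2  ⊔preds=0  new=⊤  old=−  +wl: 
  step 9. node 0  ⊔preds=⊤  new=0  stable
  step 10. node 3  ⊔preds=0  new=0  old=⊥  +wl: 2
  step 11. node 2  ⊔preds=0  new=⊤  stable

Least fixpoint reached:
  node 0: 0
  node 1: 0
  node 2: ⊤
  node 3: 0
  node 4: 0
  node 5: 0

⊤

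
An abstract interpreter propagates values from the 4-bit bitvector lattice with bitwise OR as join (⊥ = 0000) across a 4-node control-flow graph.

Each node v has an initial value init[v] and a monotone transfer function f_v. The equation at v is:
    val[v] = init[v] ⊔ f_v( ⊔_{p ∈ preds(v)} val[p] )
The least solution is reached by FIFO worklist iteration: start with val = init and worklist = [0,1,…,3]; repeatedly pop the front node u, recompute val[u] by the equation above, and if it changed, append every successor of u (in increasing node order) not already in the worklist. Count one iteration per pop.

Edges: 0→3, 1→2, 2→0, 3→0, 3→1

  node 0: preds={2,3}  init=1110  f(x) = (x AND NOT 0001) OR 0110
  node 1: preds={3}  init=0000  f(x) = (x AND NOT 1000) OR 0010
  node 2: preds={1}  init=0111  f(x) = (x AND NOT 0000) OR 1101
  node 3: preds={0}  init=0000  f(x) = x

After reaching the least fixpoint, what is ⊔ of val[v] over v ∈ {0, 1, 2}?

Iteration log — 7 steps:
  step 1. node 0  ⊔preds=0111  new=1110  stable
  step 2. node 1  ⊔preds=0000  new=0010  old=0000  +wl: 
  step 3. node 2  ⊔preds=0010  new=1111  old=0111  +wl: 0
  step 4. node 3  ⊔preds=1110  new=1110  old=0000  +wl: 1
  step 5. node 0  ⊔preds=1111  new=1110  stable
  step 6. node 1  ⊔preds=1110  new=0110  old=0010  +wl: 2
  step 7. node 2  ⊔preds=0110  new=1111  stable

Least fixpoint reached:
  node 0: 1110
  node 1: 0110
  node 2: 1111
  node 3: 1110

1111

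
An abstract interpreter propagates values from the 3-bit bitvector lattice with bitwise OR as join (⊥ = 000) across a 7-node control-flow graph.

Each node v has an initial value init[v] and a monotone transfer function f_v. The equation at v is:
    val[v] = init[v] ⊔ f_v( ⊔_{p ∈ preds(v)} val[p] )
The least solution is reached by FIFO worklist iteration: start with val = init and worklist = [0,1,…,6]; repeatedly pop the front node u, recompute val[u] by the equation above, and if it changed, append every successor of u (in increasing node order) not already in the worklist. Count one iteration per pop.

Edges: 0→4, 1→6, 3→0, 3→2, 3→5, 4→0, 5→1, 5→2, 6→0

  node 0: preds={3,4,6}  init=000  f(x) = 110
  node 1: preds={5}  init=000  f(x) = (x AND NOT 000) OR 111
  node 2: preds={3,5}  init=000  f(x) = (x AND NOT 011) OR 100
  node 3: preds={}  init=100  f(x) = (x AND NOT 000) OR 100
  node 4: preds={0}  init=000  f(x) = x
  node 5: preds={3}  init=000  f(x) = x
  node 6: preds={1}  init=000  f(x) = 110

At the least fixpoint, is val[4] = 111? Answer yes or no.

Worklist (10 pops):
  #1 pop 0: in=100 → 110 (was 000); enqueue []
  #2 pop 1: in=000 → 111 (was 000); enqueue []
  #3 pop 2: in=100 → 100 (was 000); enqueue []
  #4 pop 3: in=000 → 100 (no change)
  #5 pop 4: in=110 → 110 (was 000); enqueue [0]
  #6 pop 5: in=100 → 100 (was 000); enqueue [1,2]
  #7 pop 6: in=111 → 110 (was 000); enqueue []
  #8 pop 0: in=110 → 110 (no change)
  #9 pop 1: in=100 → 111 (no change)
  #10 pop 2: in=100 → 100 (no change)

Fixpoint:
  val[0] = 110
  val[1] = 111
  val[2] = 100
  val[3] = 100
  val[4] = 110
  val[5] = 100
  val[6] = 110

no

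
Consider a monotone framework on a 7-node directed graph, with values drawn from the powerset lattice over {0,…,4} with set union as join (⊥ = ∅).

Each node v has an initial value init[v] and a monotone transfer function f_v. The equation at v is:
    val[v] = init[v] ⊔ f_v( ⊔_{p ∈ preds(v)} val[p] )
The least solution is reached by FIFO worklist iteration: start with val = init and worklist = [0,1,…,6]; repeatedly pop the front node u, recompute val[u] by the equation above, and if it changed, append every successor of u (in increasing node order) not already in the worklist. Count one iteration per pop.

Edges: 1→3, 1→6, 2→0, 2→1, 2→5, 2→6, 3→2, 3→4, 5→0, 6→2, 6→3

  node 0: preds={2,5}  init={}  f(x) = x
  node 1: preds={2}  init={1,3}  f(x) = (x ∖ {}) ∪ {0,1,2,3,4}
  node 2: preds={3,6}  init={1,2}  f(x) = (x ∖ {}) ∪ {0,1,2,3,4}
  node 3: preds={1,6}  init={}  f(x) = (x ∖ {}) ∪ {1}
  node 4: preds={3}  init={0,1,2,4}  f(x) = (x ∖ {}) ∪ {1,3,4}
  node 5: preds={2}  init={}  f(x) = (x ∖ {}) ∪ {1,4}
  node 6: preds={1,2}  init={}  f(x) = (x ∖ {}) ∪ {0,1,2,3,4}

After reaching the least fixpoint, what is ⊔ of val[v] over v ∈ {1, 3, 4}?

Trace (11 dequeues):
  [1] u=0 | in {1,2} | out {1,2} | prev {} | push {}
  [2] u=1 | in {1,2} | out {0,1,2,3,4} | prev {1,3} | push {}
  [3] u=2 | in {} | out {0,1,2,3,4} | prev {1,2} | push {0,1}
  [4] u=3 | in {0,1,2,3,4} | out {0,1,2,3,4} | prev {} | push {2}
  [5] u=4 | in {0,1,2,3,4} | out {0,1,2,3,4} | prev {0,1,2,4} | push {}
  [6] u=5 | in {0,1,2,3,4} | out {0,1,2,3,4} | prev {} | push {}
  [7] u=6 | in {0,1,2,3,4} | out {0,1,2,3,4} | prev {} | push {3}
  [8] u=0 | in {0,1,2,3,4} | out {0,1,2,3,4} | prev {1,2} | push {}
  [9] u=1 | in {0,1,2,3,4} | out {0,1,2,3,4} | ==
  [10] u=2 | in {0,1,2,3,4} | out {0,1,2,3,4} | ==
  [11] u=3 | in {0,1,2,3,4} | out {0,1,2,3,4} | ==

Converged values:
  [0] {0,1,2,3,4}
  [1] {0,1,2,3,4}
  [2] {0,1,2,3,4}
  [3] {0,1,2,3,4}
  [4] {0,1,2,3,4}
  [5] {0,1,2,3,4}
  [6] {0,1,2,3,4}

{0,1,2,3,4}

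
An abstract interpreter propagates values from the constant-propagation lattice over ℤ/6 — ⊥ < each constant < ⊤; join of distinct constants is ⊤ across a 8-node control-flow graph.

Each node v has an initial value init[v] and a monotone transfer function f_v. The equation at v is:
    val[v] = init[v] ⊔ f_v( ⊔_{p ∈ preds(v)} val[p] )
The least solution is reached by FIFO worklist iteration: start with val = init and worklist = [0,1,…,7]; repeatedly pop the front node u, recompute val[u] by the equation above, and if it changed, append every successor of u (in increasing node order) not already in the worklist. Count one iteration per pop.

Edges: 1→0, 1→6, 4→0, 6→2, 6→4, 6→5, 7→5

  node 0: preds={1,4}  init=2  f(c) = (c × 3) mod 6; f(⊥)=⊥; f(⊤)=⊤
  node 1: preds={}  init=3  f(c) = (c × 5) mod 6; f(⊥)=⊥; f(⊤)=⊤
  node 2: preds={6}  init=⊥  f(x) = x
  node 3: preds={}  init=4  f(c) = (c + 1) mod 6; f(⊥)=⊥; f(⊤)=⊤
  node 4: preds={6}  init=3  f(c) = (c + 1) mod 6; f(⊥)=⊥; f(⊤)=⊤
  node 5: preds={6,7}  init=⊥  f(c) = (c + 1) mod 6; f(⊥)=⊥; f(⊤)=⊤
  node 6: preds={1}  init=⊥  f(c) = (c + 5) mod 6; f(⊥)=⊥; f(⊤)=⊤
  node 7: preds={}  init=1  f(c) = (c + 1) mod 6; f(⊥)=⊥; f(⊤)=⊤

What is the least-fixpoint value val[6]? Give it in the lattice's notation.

2

Iteration log — 11 steps:
  step 1. node 0  ⊔preds=3  new=⊤  old=2  +wl: 
  step 2. node 1  ⊔preds=⊥  new=3  stable
  step 3. node 2  ⊔preds=⊥  new=⊥  stable
  step 4. node 3  ⊔preds=⊥  new=4  stable
  step 5. node 4  ⊔preds=⊥  new=3  stable
  step 6. node 5  ⊔preds=1  new=2  old=⊥  +wl: 
  step 7. node 6  ⊔preds=3  new=2  old=⊥  +wl: 2,4,5
  step 8. node 7  ⊔preds=⊥  new=1  stable
  step 9. node 2  ⊔preds=2  new=2  old=⊥  +wl: 
  step 10. node 4  ⊔preds=2  new=3  stable
  step 11. node 5  ⊔preds=⊤  new=⊤  old=2  +wl: 

Least fixpoint reached:
  node 0: ⊤
  node 1: 3
  node 2: 2
  node 3: 4
  node 4: 3
  node 5: ⊤
  node 6: 2
  node 7: 1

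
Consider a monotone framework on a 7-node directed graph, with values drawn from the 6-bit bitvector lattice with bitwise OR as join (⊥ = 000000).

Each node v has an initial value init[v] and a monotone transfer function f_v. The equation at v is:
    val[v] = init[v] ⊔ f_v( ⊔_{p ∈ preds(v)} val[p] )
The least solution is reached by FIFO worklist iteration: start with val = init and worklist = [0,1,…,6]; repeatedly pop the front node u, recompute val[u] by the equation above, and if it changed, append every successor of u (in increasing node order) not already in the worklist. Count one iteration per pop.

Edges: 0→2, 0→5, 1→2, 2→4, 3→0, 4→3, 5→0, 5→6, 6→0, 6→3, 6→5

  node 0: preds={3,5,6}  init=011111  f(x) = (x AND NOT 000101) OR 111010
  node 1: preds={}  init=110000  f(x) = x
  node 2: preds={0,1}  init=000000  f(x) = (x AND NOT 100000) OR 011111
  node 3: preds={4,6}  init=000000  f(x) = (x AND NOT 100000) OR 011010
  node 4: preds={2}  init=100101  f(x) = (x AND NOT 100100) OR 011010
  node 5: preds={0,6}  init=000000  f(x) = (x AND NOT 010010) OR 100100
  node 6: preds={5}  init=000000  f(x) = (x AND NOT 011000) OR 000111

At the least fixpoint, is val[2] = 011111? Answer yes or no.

Trace (10 dequeues):
  [1] u=0 | in 000000 | out 111111 | prev 011111 | push {}
  [2] u=1 | in 000000 | out 110000 | ==
  [3] u=2 | in 111111 | out 011111 | prev 000000 | push {}
  [4] u=3 | in 100101 | out 011111 | prev 000000 | push {0}
  [5] u=4 | in 011111 | out 111111 | prev 100101 | push {3}
  [6] u=5 | in 111111 | out 101101 | prev 000000 | push {}
  [7] u=6 | in 101101 | out 100111 | prev 000000 | push {5}
  [8] u=0 | in 111111 | out 111111 | ==
  [9] u=3 | in 111111 | out 011111 | ==
  [10] u=5 | in 111111 | out 101101 | ==

Converged values:
  [0] 111111
  [1] 110000
  [2] 011111
  [3] 011111
  [4] 111111
  [5] 101101
  [6] 100111

yes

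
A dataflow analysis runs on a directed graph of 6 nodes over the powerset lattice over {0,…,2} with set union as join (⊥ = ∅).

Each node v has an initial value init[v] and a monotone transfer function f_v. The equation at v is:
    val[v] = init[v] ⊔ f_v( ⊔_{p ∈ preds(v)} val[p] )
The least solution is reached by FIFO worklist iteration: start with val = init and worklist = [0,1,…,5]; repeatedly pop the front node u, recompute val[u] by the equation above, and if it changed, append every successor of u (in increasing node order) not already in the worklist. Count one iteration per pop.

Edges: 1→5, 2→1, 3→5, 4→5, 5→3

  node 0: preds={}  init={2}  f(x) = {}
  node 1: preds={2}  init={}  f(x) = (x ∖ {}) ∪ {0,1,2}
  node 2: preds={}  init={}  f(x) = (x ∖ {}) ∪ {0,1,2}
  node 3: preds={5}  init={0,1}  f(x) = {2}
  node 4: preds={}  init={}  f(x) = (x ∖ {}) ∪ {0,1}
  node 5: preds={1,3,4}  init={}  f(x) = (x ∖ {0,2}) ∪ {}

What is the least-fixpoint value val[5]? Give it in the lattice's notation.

{1}

Iteration log — 8 steps:
  step 1. node 0  ⊔preds={}  new={2}  stable
  step 2. node 1  ⊔preds={}  new={0,1,2}  old={}  +wl: 
  step 3. node 2  ⊔preds={}  new={0,1,2}  old={}  +wl: 1
  step 4. node 3  ⊔preds={}  new={0,1,2}  old={0,1}  +wl: 
  step 5. node 4  ⊔preds={}  new={0,1}  old={}  +wl: 
  step 6. node 5  ⊔preds={0,1,2}  new={1}  old={}  +wl: 3
  step 7. node 1  ⊔preds={0,1,2}  new={0,1,2}  stable
  step 8. node 3  ⊔preds={1}  new={0,1,2}  stable

Least fixpoint reached:
  node 0: {2}
  node 1: {0,1,2}
  node 2: {0,1,2}
  node 3: {0,1,2}
  node 4: {0,1}
  node 5: {1}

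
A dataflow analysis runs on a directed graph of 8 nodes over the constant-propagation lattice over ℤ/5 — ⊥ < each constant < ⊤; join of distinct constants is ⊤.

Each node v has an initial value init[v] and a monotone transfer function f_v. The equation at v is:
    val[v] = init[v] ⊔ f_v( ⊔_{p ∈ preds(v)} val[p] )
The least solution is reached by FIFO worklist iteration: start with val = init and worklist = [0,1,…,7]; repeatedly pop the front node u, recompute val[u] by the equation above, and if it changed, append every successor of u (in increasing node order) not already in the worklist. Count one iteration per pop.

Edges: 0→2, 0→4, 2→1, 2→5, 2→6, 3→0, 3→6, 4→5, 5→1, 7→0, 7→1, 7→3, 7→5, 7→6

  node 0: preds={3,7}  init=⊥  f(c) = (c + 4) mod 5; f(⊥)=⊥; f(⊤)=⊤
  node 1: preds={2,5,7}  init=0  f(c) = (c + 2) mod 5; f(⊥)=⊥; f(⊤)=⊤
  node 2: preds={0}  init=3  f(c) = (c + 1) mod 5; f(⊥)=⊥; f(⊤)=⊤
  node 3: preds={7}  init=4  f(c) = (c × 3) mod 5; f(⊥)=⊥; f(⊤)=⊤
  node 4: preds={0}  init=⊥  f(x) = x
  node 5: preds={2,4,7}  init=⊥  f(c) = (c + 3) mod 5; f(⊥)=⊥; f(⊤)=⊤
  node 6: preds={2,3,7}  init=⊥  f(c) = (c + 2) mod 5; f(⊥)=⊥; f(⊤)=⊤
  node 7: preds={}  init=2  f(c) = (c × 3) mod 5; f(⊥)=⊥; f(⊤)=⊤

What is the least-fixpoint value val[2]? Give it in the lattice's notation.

Worklist (10 pops):
  #1 pop 0: in=⊤ → ⊤ (was ⊥); enqueue []
  #2 pop 1: in=⊤ → ⊤ (was 0); enqueue []
  #3 pop 2: in=⊤ → ⊤ (was 3); enqueue [1]
  #4 pop 3: in=2 → ⊤ (was 4); enqueue [0]
  #5 pop 4: in=⊤ → ⊤ (was ⊥); enqueue []
  #6 pop 5: in=⊤ → ⊤ (was ⊥); enqueue []
  #7 pop 6: in=⊤ → ⊤ (was ⊥); enqueue []
  #8 pop 7: in=⊥ → 2 (no change)
  #9 pop 1: in=⊤ → ⊤ (no change)
  #10 pop 0: in=⊤ → ⊤ (no change)

Fixpoint:
  val[0] = ⊤
  val[1] = ⊤
  val[2] = ⊤
  val[3] = ⊤
  val[4] = ⊤
  val[5] = ⊤
  val[6] = ⊤
  val[7] = 2

⊤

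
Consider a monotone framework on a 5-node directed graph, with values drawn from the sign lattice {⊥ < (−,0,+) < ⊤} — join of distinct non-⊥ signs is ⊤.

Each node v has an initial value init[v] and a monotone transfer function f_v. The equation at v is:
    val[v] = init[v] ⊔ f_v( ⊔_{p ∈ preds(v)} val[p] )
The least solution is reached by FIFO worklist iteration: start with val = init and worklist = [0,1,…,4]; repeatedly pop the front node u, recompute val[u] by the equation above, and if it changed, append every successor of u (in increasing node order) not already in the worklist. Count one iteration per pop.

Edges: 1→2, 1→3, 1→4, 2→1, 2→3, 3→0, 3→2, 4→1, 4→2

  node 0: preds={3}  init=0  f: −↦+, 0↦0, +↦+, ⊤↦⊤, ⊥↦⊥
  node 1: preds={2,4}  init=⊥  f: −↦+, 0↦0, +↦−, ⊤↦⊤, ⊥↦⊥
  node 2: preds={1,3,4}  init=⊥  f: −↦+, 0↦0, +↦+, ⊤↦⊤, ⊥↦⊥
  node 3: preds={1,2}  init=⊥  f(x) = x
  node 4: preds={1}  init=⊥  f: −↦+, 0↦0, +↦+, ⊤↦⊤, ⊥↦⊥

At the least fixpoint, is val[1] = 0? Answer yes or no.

no

Trace (5 dequeues):
  [1] u=0 | in ⊥ | out 0 | ==
  [2] u=1 | in ⊥ | out ⊥ | ==
  [3] u=2 | in ⊥ | out ⊥ | ==
  [4] u=3 | in ⊥ | out ⊥ | ==
  [5] u=4 | in ⊥ | out ⊥ | ==

Converged values:
  [0] 0
  [1] ⊥
  [2] ⊥
  [3] ⊥
  [4] ⊥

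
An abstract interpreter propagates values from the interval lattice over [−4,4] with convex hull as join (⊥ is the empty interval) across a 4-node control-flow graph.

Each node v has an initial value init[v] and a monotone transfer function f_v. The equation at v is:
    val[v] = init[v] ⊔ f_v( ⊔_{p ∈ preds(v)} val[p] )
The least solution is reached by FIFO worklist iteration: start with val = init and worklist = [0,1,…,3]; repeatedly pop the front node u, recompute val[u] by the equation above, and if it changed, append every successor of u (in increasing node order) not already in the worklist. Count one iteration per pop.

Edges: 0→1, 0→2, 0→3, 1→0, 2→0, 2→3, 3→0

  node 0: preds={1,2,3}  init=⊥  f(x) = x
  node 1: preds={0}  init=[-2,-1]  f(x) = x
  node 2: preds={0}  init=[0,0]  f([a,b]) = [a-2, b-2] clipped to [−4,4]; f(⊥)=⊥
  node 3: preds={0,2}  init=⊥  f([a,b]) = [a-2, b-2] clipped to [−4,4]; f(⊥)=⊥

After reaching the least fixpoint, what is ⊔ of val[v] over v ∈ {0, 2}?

[-4,0]

Trace (9 dequeues):
  [1] u=0 | in [-2,0] | out [-2,0] | prev ⊥ | push {}
  [2] u=1 | in [-2,0] | out [-2,0] | prev [-2,-1] | push {0}
  [3] u=2 | in [-2,0] | out [-4,0] | prev [0,0] | push {}
  [4] u=3 | in [-4,0] | out [-4,-2] | prev ⊥ | push {}
  [5] u=0 | in [-4,0] | out [-4,0] | prev [-2,0] | push {1,2,3}
  [6] u=1 | in [-4,0] | out [-4,0] | prev [-2,0] | push {0}
  [7] u=2 | in [-4,0] | out [-4,0] | ==
  [8] u=3 | in [-4,0] | out [-4,-2] | ==
  [9] u=0 | in [-4,0] | out [-4,0] | ==

Converged values:
  [0] [-4,0]
  [1] [-4,0]
  [2] [-4,0]
  [3] [-4,-2]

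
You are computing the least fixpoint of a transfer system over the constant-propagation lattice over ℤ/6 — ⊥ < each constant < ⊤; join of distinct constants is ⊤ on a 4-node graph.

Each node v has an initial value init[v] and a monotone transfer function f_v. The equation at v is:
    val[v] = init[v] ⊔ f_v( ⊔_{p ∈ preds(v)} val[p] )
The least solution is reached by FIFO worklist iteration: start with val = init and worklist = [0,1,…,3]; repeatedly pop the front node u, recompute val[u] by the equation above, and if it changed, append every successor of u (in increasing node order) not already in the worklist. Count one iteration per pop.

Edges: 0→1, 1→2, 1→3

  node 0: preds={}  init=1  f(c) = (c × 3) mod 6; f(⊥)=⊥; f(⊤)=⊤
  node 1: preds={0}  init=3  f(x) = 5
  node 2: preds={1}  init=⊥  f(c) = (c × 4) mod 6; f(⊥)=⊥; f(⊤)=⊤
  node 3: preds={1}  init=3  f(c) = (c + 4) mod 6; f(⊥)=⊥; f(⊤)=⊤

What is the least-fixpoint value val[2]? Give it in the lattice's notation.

Trace (4 dequeues):
  [1] u=0 | in ⊥ | out 1 | ==
  [2] u=1 | in 1 | out ⊤ | prev 3 | push {}
  [3] u=2 | in ⊤ | out ⊤ | prev ⊥ | push {}
  [4] u=3 | in ⊤ | out ⊤ | prev 3 | push {}

Converged values:
  [0] 1
  [1] ⊤
  [2] ⊤
  [3] ⊤

⊤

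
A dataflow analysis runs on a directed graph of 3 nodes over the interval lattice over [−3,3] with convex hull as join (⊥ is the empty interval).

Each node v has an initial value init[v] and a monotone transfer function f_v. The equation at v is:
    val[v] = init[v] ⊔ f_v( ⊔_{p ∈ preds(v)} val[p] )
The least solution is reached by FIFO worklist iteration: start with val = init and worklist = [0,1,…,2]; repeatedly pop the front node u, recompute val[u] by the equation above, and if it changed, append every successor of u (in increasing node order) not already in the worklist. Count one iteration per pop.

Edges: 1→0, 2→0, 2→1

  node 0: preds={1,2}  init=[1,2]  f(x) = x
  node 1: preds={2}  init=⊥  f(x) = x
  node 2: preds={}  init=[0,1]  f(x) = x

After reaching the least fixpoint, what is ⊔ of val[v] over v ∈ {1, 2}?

Trace (4 dequeues):
  [1] u=0 | in [0,1] | out [0,2] | prev [1,2] | push {}
  [2] u=1 | in [0,1] | out [0,1] | prev ⊥ | push {0}
  [3] u=2 | in ⊥ | out [0,1] | ==
  [4] u=0 | in [0,1] | out [0,2] | ==

Converged values:
  [0] [0,2]
  [1] [0,1]
  [2] [0,1]

[0,1]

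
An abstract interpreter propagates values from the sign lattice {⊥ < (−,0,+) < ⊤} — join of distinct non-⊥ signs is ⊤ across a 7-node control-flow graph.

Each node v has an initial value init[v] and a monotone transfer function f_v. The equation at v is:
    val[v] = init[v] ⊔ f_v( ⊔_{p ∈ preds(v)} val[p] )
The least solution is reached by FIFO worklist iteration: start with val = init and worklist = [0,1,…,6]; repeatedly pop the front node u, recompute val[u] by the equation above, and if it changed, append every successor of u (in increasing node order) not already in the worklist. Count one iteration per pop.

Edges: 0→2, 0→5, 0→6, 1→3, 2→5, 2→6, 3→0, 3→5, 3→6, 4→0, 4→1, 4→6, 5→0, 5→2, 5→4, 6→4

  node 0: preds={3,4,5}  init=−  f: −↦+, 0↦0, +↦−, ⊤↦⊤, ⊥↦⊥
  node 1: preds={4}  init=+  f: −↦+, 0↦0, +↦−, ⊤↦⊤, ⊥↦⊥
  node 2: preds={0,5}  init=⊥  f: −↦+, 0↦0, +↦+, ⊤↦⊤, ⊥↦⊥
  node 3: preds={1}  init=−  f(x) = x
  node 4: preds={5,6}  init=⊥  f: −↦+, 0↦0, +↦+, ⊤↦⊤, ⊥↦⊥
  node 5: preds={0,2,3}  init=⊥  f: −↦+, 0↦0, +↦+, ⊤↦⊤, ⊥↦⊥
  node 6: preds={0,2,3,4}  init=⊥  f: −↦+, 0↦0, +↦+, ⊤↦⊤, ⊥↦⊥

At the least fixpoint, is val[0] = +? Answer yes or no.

Iteration log — 14 steps:
  step 1. node 0  ⊔preds=−  new=⊤  old=−  +wl: 
  step 2. node 1  ⊔preds=⊥  new=+  stable
  step 3. node 2  ⊔preds=⊤  new=⊤  old=⊥  +wl: 
  step 4. node 3  ⊔preds=+  new=⊤  old=−  +wl: 0
  step 5. node 4  ⊔preds=⊥  new=⊥  stable
  step 6. node 5  ⊔preds=⊤  new=⊤  old=⊥  +wl: 2,4
  step 7. node 6  ⊔preds=⊤  new=⊤  old=⊥  +wl: 
  step 8. node 0  ⊔preds=⊤  new=⊤  stable
  step 9. node 2  ⊔preds=⊤  new=⊤  stable
  step 10. node 4  ⊔preds=⊤  new=⊤  old=⊥  +wl: 0,1,6
  step 11. node 0  ⊔preds=⊤  new=⊤  stable
  step 12. node 1  ⊔preds=⊤  new=⊤  old=+  +wl: 3
  step 13. node 6  ⊔preds=⊤  new=⊤  stable
  step 14. node 3  ⊔preds=⊤  new=⊤  stable

Least fixpoint reached:
  node 0: ⊤
  node 1: ⊤
  node 2: ⊤
  node 3: ⊤
  node 4: ⊤
  node 5: ⊤
  node 6: ⊤

no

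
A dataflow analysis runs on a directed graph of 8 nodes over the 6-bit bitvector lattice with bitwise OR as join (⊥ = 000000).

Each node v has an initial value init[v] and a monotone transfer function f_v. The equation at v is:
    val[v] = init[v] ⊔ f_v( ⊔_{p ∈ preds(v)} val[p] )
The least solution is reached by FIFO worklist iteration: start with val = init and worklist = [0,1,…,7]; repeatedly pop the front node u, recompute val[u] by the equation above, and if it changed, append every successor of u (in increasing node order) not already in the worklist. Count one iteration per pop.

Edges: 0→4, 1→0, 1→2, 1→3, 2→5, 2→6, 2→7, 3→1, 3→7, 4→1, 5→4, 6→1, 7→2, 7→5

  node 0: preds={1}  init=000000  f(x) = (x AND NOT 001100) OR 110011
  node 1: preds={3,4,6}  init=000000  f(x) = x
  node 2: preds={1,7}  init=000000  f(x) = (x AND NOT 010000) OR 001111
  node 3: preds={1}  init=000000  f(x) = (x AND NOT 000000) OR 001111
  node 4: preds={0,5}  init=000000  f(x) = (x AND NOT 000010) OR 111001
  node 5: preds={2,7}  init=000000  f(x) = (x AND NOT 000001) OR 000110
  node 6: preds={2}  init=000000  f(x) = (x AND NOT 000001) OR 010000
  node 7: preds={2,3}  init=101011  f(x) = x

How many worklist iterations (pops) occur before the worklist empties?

Trace (19 dequeues):
  [1] u=0 | in 000000 | out 110011 | prev 000000 | push {}
  [2] u=1 | in 000000 | out 000000 | ==
  [3] u=2 | in 101011 | out 101111 | prev 000000 | push {}
  [4] u=3 | in 000000 | out 001111 | prev 000000 | push {1}
  [5] u=4 | in 110011 | out 111001 | prev 000000 | push {}
  [6] u=5 | in 101111 | out 101110 | prev 000000 | push {4}
  [7] u=6 | in 101111 | out 111110 | prev 000000 | push {}
  [8] u=7 | in 101111 | out 101111 | prev 101011 | push {2,5}
  [9] u=1 | in 111111 | out 111111 | prev 000000 | push {0,3}
  [10] u=4 | in 111111 | out 111101 | prev 111001 | push {1}
  [11] u=2 | in 111111 | out 101111 | ==
  [12] u=5 | in 101111 | out 101110 | ==
  [13] u=0 | in 111111 | out 110011 | ==
  [14] u=3 | in 111111 | out 111111 | prev 001111 | push {7}
  [15] u=1 | in 111111 | out 111111 | ==
  [16] u=7 | in 111111 | out 111111 | prev 101111 | push {2,5}
  [17] u=2 | in 111111 | out 101111 | ==
  [18] u=5 | in 111111 | out 111110 | prev 101110 | push {4}
  [19] u=4 | in 111111 | out 111101 | ==

Converged values:
  [0] 110011
  [1] 111111
  [2] 101111
  [3] 111111
  [4] 111101
  [5] 111110
  [6] 111110
  [7] 111111

19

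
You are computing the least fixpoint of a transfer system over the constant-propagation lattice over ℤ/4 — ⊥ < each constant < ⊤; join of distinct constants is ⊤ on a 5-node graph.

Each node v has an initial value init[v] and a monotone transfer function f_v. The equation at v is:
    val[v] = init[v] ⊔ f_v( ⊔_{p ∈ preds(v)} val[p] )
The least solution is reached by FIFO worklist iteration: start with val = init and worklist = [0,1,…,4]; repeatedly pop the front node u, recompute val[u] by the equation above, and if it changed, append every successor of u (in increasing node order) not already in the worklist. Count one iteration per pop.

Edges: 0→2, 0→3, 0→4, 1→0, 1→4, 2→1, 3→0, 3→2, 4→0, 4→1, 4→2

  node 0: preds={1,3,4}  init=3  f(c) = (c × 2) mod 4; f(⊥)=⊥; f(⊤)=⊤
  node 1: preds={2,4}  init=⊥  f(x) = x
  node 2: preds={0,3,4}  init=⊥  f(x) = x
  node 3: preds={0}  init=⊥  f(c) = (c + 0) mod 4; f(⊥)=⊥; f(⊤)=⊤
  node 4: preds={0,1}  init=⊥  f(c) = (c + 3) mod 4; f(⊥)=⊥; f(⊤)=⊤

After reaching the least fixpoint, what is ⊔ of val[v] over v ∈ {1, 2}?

⊤

Worklist (13 pops):
  #1 pop 0: in=⊥ → 3 (no change)
  #2 pop 1: in=⊥ → ⊥ (no change)
  #3 pop 2: in=3 → 3 (was ⊥); enqueue [1]
  #4 pop 3: in=3 → 3 (was ⊥); enqueue [0,2]
  #5 pop 4: in=3 → 2 (was ⊥); enqueue []
  #6 pop 1: in=⊤ → ⊤ (was ⊥); enqueue [4]
  #7 pop 0: in=⊤ → ⊤ (was 3); enqueue [3]
  #8 pop 2: in=⊤ → ⊤ (was 3); enqueue [1]
  #9 pop 4: in=⊤ → ⊤ (was 2); enqueue [0,2]
  #10 pop 3: in=⊤ → ⊤ (was 3); enqueue []
  #11 pop 1: in=⊤ → ⊤ (no change)
  #12 pop 0: in=⊤ → ⊤ (no change)
  #13 pop 2: in=⊤ → ⊤ (no change)

Fixpoint:
  val[0] = ⊤
  val[1] = ⊤
  val[2] = ⊤
  val[3] = ⊤
  val[4] = ⊤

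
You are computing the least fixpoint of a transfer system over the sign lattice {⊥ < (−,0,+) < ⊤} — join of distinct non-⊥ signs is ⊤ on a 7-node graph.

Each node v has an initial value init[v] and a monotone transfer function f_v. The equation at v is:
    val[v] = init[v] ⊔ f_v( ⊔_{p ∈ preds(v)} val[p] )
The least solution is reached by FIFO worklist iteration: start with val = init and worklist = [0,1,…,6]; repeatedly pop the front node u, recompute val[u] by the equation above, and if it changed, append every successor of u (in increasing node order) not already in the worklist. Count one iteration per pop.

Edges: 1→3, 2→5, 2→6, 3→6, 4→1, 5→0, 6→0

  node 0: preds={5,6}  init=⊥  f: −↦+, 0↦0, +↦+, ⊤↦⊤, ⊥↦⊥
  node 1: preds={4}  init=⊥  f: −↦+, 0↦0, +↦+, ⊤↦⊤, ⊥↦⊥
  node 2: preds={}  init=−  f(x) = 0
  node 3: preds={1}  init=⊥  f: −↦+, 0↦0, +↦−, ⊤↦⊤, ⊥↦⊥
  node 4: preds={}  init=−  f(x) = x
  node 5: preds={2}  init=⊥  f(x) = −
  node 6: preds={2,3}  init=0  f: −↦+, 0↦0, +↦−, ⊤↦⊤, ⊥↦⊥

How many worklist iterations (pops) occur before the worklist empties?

8

Iteration log — 8 steps:
  step 1. node 0  ⊔preds=0  new=0  old=⊥  +wl: 
  step 2. node 1  ⊔preds=−  new=+  old=⊥  +wl: 
  step 3. node 2  ⊔preds=⊥  new=⊤  old=−  +wl: 
  step 4. node 3  ⊔preds=+  new=−  old=⊥  +wl: 
  step 5. node 4  ⊔preds=⊥  new=−  stable
  step 6. node 5  ⊔preds=⊤  new=−  old=⊥  +wl: 0
  step 7. node 6  ⊔preds=⊤  new=⊤  old=0  +wl: 
  step 8. node 0  ⊔preds=⊤  new=⊤  old=0  +wl: 

Least fixpoint reached:
  node 0: ⊤
  node 1: +
  node 2: ⊤
  node 3: −
  node 4: −
  node 5: −
  node 6: ⊤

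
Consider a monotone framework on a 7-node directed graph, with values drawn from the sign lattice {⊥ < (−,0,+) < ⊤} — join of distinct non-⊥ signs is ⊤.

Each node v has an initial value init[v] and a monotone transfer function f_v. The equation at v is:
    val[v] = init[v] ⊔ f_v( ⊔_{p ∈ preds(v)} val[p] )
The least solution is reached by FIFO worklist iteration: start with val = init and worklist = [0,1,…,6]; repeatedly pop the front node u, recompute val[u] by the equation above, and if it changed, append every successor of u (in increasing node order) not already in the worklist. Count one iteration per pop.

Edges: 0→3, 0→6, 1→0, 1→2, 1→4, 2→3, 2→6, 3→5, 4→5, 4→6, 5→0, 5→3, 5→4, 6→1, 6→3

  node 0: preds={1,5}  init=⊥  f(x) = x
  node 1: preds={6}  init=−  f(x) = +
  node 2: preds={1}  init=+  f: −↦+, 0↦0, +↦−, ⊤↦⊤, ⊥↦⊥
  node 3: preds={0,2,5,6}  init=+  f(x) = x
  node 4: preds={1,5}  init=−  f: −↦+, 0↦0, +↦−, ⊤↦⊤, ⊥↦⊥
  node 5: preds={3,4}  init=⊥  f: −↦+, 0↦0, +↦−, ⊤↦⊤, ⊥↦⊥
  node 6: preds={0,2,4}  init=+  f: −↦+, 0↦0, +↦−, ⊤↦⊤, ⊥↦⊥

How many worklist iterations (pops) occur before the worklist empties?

Iteration log — 12 steps:
  step 1. node 0  ⊔preds=−  new=−  old=⊥  +wl: 
  step 2. node 1  ⊔preds=+  new=⊤  old=−  +wl: 0
  step 3. node 2  ⊔preds=⊤  new=⊤  old=+  +wl: 
  step 4. node 3  ⊔preds=⊤  new=⊤  old=+  +wl: 
  step 5. node 4  ⊔preds=⊤  new=⊤  old=−  +wl: 
  step 6. node 5  ⊔preds=⊤  new=⊤  old=⊥  +wl: 3,4
  step 7. node 6  ⊔preds=⊤  new=⊤  old=+  +wl: 1
  step 8. node 0  ⊔preds=⊤  new=⊤  old=−  +wl: 6
  step 9. node 3  ⊔preds=⊤  new=⊤  stable
  step 10. node 4  ⊔preds=⊤  new=⊤  stable
  step 11. node 1  ⊔preds=⊤  new=⊤  stable
  step 12. node 6  ⊔preds=⊤  new=⊤  stable

Least fixpoint reached:
  node 0: ⊤
  node 1: ⊤
  node 2: ⊤
  node 3: ⊤
  node 4: ⊤
  node 5: ⊤
  node 6: ⊤

12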